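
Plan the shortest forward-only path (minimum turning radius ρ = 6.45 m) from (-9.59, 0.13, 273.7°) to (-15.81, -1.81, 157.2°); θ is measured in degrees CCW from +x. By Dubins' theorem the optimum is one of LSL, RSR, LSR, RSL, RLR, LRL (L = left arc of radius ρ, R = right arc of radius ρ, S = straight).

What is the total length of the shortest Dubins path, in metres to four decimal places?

Let ψ = atan2(Δy, Δx) = atan2(-1.94, -6.22) = -162.6775° be the start→goal bearing.
Normalize: d = |goal − start| / ρ = 6.515520/6.45 = 1.010158, α = (θ_start − ψ) mod 360° = 76.3775° = 1.333038 rad, β = (θ_goal − ψ) mod 360° = 319.8775° = 5.582915 rad.
Common terms: sin α = 0.971868, cos α = 0.235525, sin β = -0.644425, cos β = 0.764668, cos(α−β) = -0.446198, d² = 1.020419. Work in radians in the unit-radius frame; every candidate has L = ρ·(t + p + q).
LSL: p² = 2 + d² − 2cos(α−β) + 2d(sin α − sin β) = 7.178238; p = √p² = 2.679223; φ = atan2(cos β − cos α, d + sin α − sin β) = 0.198806 rad; t = (φ − α) mod 2π = 5.148953 rad, q = (β − φ) mod 2π = 5.384109 rad → L = 6.45·(5.148953 + 2.679223 + 5.384109) = 6.45·13.212285 = 85.219241 m
RSR: p² = 2 + d² − 2cos(α−β) + 2d(sin β − sin α) = 0.647392; p = √p² = 0.804607; φ = atan2(cos α − cos β, d − sin α + sin β) = -2.423908 rad; t = (α − φ) mod 2π = 3.756946 rad, q = (φ − β) mod 2π = 4.559548 rad → L = 6.45·(3.756946 + 0.804607 + 4.559548) = 6.45·9.121101 = 58.831099 m
LSR: p² = d² − 2 + 2cos(α−β) + 2d(sin α + sin β) = -1.210436 < 0 → infeasible
RSL: p² = d² − 2 + 2cos(α−β) − 2d(sin α + sin β) = -2.533516 < 0 → infeasible
RLR: c = (6 − d² + 2cos(α−β) + 2d(sin α − sin β))/8 = 0.919076; p = 2π − arccos c = 5.878118 rad; φ = atan2(cos α − cos β, d − sin α + sin β) = -2.423908 rad; t = (α − φ + p/2) mod 2π = 0.412820 rad, q = (α − β − t + p) mod 2π = 1.215421 rad → L = 6.45·(0.412820 + 5.878118 + 1.215421) = 6.45·7.506360 = 48.416021 m
LRL: c = (6 − d² + 2cos(α−β) − 2d(sin α − sin β))/8 = 0.102720; p = 2π − arccos c = 4.815291 rad; φ = atan2(cos β − cos α, d + sin α − sin β) = 0.198806 rad; t = (φ − α + p/2) mod 2π = 1.273413 rad, q = (β − α − t + p) mod 2π = 1.508569 rad → L = 6.45·(1.273413 + 4.815291 + 1.508569) = 6.45·7.597273 = 49.002410 m
Shortest: RLR with L = 48.416021 m ≈ 48.4160 m

48.4160 m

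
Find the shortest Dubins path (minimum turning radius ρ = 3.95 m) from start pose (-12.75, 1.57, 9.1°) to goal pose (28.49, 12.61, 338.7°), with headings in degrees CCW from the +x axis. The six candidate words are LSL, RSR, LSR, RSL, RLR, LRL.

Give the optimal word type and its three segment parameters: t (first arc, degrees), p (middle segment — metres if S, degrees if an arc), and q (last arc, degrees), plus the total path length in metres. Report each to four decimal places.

Let ψ = atan2(Δy, Δx) = atan2(11.04, 41.24) = 14.9867° be the start→goal bearing.
Normalize: d = |goal − start| / ρ = 42.692144/3.95 = 10.808138, α = (θ_start − ψ) mod 360° = 354.1133° = 6.180442 rad, β = (θ_goal − ψ) mod 360° = 323.7133° = 5.649862 rad.
Common terms: sin α = -0.102562, cos α = 0.994727, sin β = -0.591827, cos β = 0.806065, cos(α−β) = 0.862514, d² = 116.815844. Work in radians in the unit-radius frame; every candidate has L = ρ·(t + p + q).
LSL: p² = 2 + d² − 2cos(α−β) + 2d(sin α − sin β) = 127.666888; p = √p² = 11.298977; φ = atan2(cos β − cos α, d + sin α − sin β) = -0.016698 rad; t = (φ − α) mod 2π = 0.086045 rad, q = (β − φ) mod 2π = 5.666560 rad → L = 3.95·(0.086045 + 11.298977 + 5.666560) = 3.95·17.051583 = 67.353751 m
RSR: p² = 2 + d² − 2cos(α−β) + 2d(sin β − sin α) = 106.514744; p = √p² = 10.320598; φ = atan2(cos α − cos β, d − sin α + sin β) = 0.018281 rad; t = (α − φ) mod 2π = 6.162161 rad, q = (φ − β) mod 2π = 0.651604 rad → L = 3.95·(6.162161 + 10.320598 + 0.651604) = 3.95·17.134363 = 67.680736 m
LSR: p² = d² − 2 + 2cos(α−β) + 2d(sin α + sin β) = 101.530764; p = √p² = 10.076248; φ = atan2(−cos α − cos β, d + sin α + sin β) − atan2(−2, p) = 0.019733 rad; t = (φ − α) mod 2π = 0.122476 rad, q = (φ − β) mod 2π = 0.653056 rad → L = 3.95·(0.122476 + 10.076248 + 0.653056) = 3.95·10.851779 = 42.864528 m
RSL: p² = d² − 2 + 2cos(α−β) − 2d(sin α + sin β) = 131.550978; p = √p² = 11.469567; φ = atan2(cos α + cos β, d − sin α − sin β) − atan2(2, p) = -0.017343 rad; t = (α − φ) mod 2π = 6.197785 rad, q = (β − φ) mod 2π = 5.667205 rad → L = 3.95·(6.197785 + 11.469567 + 5.667205) = 3.95·23.334558 = 92.171504 m
RLR: c = (6 − d² + 2cos(α−β) + 2d(sin α − sin β))/8 = -12.314343, |c| > 1 → infeasible
LRL: c = (6 − d² + 2cos(α−β) − 2d(sin α − sin β))/8 = -14.958361, |c| > 1 → infeasible
Shortest: LSR with L = 42.864528 m ≈ 42.8645 m
Convert LSR to answer units (arcs ×180/π): t = 0.122476·180/π = 7.0173°, p = ρ·p = 3.95·10.076248 = 39.8012 m, q = 0.653056·180/π = 37.4173°, L = 42.8645 m.

LSR: t = 7.0173°, p = 39.8012 m, q = 37.4173°, L = 42.8645 m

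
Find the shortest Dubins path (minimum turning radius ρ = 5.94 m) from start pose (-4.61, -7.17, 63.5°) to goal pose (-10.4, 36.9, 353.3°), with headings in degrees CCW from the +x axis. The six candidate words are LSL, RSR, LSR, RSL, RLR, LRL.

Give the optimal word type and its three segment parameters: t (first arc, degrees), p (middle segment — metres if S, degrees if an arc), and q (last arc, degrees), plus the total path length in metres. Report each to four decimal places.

Let ψ = atan2(Δy, Δx) = atan2(44.07, -5.79) = 97.4848° be the start→goal bearing.
Normalize: d = |goal − start| / ρ = 44.448723/5.94 = 7.482950, α = (θ_start − ψ) mod 360° = 326.0152° = 5.690039 rad, β = (θ_goal − ψ) mod 360° = 255.8152° = 4.464818 rad.
Common terms: sin α = -0.558972, cos α = 0.829186, sin β = -0.969511, cos β = -0.245050, cos(α−β) = 0.338738, d² = 55.994541. Work in radians in the unit-radius frame; every candidate has L = ρ·(t + p + q).
LSL: p² = 2 + d² − 2cos(α−β) + 2d(sin α − sin β) = 63.461139; p = √p² = 7.966250; φ = atan2(cos β − cos α, d + sin α − sin β) = -0.135260 rad; t = (φ − α) mod 2π = 0.457886 rad, q = (β − φ) mod 2π = 4.600079 rad → L = 5.94·(0.457886 + 7.966250 + 4.600079) = 5.94·13.024214 = 77.363832 m
RSR: p² = 2 + d² − 2cos(α−β) + 2d(sin β − sin α) = 51.172992; p = √p² = 7.153530; φ = atan2(cos α − cos β, d − sin α + sin β) = 0.150739 rad; t = (α − φ) mod 2π = 5.539301 rad, q = (φ − β) mod 2π = 1.969106 rad → L = 5.94·(5.539301 + 7.153530 + 1.969106) = 5.94·14.661936 = 87.091903 m
LSR: p² = d² − 2 + 2cos(α−β) + 2d(sin α + sin β) = 31.796894; p = √p² = 5.638874; φ = atan2(−cos α − cos β, d + sin α + sin β) − atan2(−2, p) = 0.243051 rad; t = (φ − α) mod 2π = 0.836197 rad, q = (φ − β) mod 2π = 2.061418 rad → L = 5.94·(0.836197 + 5.638874 + 2.061418) = 5.94·8.536488 = 50.706741 m
RSL: p² = d² − 2 + 2cos(α−β) − 2d(sin α + sin β) = 77.547140; p = √p² = 8.806085; φ = atan2(cos α + cos β, d − sin α − sin β) − atan2(2, p) = -0.158596 rad; t = (α − φ) mod 2π = 5.848635 rad, q = (β − φ) mod 2π = 4.623414 rad → L = 5.94·(5.848635 + 8.806085 + 4.623414) = 5.94·19.278135 = 114.512123 m
RLR: c = (6 − d² + 2cos(α−β) + 2d(sin α − sin β))/8 = -5.396624, |c| > 1 → infeasible
LRL: c = (6 − d² + 2cos(α−β) − 2d(sin α − sin β))/8 = -6.932642, |c| > 1 → infeasible
Shortest: LSR with L = 50.706741 m ≈ 50.7067 m
Convert LSR to answer units (arcs ×180/π): t = 0.836197·180/π = 47.9106°, p = ρ·p = 5.94·5.638874 = 33.4949 m, q = 2.061418·180/π = 118.1106°, L = 50.7067 m.

LSR: t = 47.9106°, p = 33.4949 m, q = 118.1106°, L = 50.7067 m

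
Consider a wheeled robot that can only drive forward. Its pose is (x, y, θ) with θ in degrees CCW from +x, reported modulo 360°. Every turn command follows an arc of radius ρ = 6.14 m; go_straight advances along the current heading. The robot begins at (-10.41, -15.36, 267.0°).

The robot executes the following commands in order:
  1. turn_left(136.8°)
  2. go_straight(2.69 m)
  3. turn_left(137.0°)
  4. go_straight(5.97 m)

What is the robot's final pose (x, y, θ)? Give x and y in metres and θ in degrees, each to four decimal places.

(-8.3920, -7.7634, 180.8000°)

set_pose: (x, y, θ) = (-10.4100, -15.3600, 267.0000°), ρ = 6.14
turn_left(136.8°): centre at ρ to the left, rotate +136.8° → (-0.0287, -20.1130, 403.8000° ≡ 43.8000°)
go_straight(2.69): x += 2.69·cos θ, y += 2.69·sin θ → (1.9129, -18.2511, 43.8000°)
turn_left(137.0°): centre at ρ to the left, rotate +137.0° → (-2.4226, -7.6801, 180.8000°)
go_straight(5.97): x += 5.97·cos θ, y += 5.97·sin θ → (-8.3920, -7.7634, 180.8000°)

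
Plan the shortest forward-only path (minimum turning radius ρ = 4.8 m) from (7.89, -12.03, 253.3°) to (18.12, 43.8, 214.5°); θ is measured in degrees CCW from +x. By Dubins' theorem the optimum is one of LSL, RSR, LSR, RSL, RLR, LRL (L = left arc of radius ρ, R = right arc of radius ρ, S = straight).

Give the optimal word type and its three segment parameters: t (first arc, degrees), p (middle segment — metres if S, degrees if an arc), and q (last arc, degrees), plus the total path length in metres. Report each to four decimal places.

Let ψ = atan2(Δy, Δx) = atan2(55.83, 10.23) = 79.6166° be the start→goal bearing.
Normalize: d = |goal − start| / ρ = 56.759508/4.8 = 11.824898, α = (θ_start − ψ) mod 360° = 173.6834° = 3.031347 rad, β = (θ_goal − ψ) mod 360° = 134.8834° = 2.354159 rad.
Common terms: sin α = 0.110022, cos α = -0.993929, sin β = 0.708544, cos β = -0.705666, cos(α−β) = 0.779338, d² = 139.828203. Work in radians in the unit-radius frame; every candidate has L = ρ·(t + p + q).
LSL: p² = 2 + d² − 2cos(α−β) + 2d(sin α − sin β) = 126.114604; p = √p² = 11.230076; φ = atan2(cos β − cos α, d + sin α − sin β) = 0.025672 rad; t = (φ − α) mod 2π = 3.277510 rad, q = (β − φ) mod 2π = 2.328488 rad → L = 4.8·(3.277510 + 11.230076 + 2.328488) = 4.8·16.836073 = 80.813152 m
RSR: p² = 2 + d² − 2cos(α−β) + 2d(sin β − sin α) = 154.424450; p = √p² = 12.426763; φ = atan2(cos α − cos β, d − sin α + sin β) = -0.023199 rad; t = (α − φ) mod 2π = 3.054546 rad, q = (φ − β) mod 2π = 3.905827 rad → L = 4.8·(3.054546 + 12.426763 + 3.905827) = 4.8·19.387137 = 93.058255 m
LSR: p² = d² − 2 + 2cos(α−β) + 2d(sin α + sin β) = 158.745814; p = √p² = 12.599437; φ = atan2(−cos α − cos β, d + sin α + sin β) − atan2(−2, p) = 0.291048 rad; t = (φ − α) mod 2π = 3.542886 rad, q = (φ − β) mod 2π = 4.220074 rad → L = 4.8·(3.542886 + 12.599437 + 4.220074) = 4.8·20.362396 = 97.739502 m
RSL: p² = d² − 2 + 2cos(α−β) − 2d(sin α + sin β) = 120.027944; p = √p² = 10.955727; φ = atan2(cos α + cos β, d − sin α − sin β) − atan2(2, p) = -0.333774 rad; t = (α − φ) mod 2π = 3.365121 rad, q = (β − φ) mod 2π = 2.687934 rad → L = 4.8·(3.365121 + 10.955727 + 2.687934) = 4.8·17.008782 = 81.642152 m
RLR: c = (6 − d² + 2cos(α−β) + 2d(sin α − sin β))/8 = -18.303056, |c| > 1 → infeasible
LRL: c = (6 − d² + 2cos(α−β) − 2d(sin α − sin β))/8 = -14.764326, |c| > 1 → infeasible
Shortest: LSL with L = 80.813152 m ≈ 80.8132 m
Convert LSL to answer units (arcs ×180/π): t = 3.277510·180/π = 187.7875°, p = ρ·p = 4.8·11.230076 = 53.9044 m, q = 2.328488·180/π = 133.4125°, L = 80.8132 m.

LSL: t = 187.7875°, p = 53.9044 m, q = 133.4125°, L = 80.8132 m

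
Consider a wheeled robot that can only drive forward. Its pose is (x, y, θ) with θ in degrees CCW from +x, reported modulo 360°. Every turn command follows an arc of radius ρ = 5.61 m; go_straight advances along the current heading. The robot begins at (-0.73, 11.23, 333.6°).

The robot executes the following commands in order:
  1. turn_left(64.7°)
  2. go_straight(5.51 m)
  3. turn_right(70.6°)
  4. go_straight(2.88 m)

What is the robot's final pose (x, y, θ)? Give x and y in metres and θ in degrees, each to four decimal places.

(18.4745, 14.0677, 327.7000°)

set_pose: (x, y, θ) = (-0.7300, 11.2300, 333.6000°), ρ = 5.61
turn_left(64.7°): centre at ρ to the left, rotate +64.7° → (5.2414, 11.8523, 398.3000° ≡ 38.3000°)
go_straight(5.51): x += 5.51·cos θ, y += 5.51·sin θ → (9.5655, 15.2673, 38.3000°)
turn_right(70.6°): centre at ρ to the right, rotate −70.6° → (16.0402, 15.6067, -32.3000° ≡ 327.7000°)
go_straight(2.88): x += 2.88·cos θ, y += 2.88·sin θ → (18.4745, 14.0677, 327.7000°)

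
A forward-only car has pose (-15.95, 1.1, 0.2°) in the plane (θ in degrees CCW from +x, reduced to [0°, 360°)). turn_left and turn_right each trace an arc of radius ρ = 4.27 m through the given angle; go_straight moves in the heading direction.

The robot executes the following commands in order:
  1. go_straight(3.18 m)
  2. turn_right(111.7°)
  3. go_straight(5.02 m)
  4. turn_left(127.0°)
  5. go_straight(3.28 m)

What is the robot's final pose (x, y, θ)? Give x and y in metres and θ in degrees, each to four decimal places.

(-2.3474, -14.1977, 15.5000°)

set_pose: (x, y, θ) = (-15.9500, 1.1000, 0.2000°), ρ = 4.27
go_straight(3.18): x += 3.18·cos θ, y += 3.18·sin θ → (-12.7700, 1.1111, 0.2000°)
turn_right(111.7°): centre at ρ to the right, rotate −111.7° → (-8.7822, -4.7238, -111.5000° ≡ 248.5000°)
go_straight(5.02): x += 5.02·cos θ, y += 5.02·sin θ → (-10.6221, -9.3945, 248.5000°)
turn_left(127.0°): centre at ρ to the left, rotate +127.0° → (-5.5081, -15.0742, 375.5000° ≡ 15.5000°)
go_straight(3.28): x += 3.28·cos θ, y += 3.28·sin θ → (-2.3474, -14.1977, 15.5000°)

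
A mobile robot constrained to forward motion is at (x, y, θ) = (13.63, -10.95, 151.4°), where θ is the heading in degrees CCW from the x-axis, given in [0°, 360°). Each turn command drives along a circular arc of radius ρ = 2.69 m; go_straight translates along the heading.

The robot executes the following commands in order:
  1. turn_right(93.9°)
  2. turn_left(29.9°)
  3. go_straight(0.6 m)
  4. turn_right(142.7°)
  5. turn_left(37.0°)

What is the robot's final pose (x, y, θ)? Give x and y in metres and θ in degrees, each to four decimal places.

(19.3604, -4.8335, 341.7000°)

set_pose: (x, y, θ) = (13.6300, -10.9500, 151.4000°), ρ = 2.69
turn_right(93.9°): centre at ρ to the right, rotate −93.9° → (12.6490, -7.1429, 57.5000°)
turn_left(29.9°): centre at ρ to the left, rotate +29.9° → (13.0675, -5.8196, 87.4000°)
go_straight(0.6): x += 0.6·cos θ, y += 0.6·sin θ → (13.0947, -5.2202, 87.4000°)
turn_right(142.7°): centre at ρ to the right, rotate −142.7° → (17.9935, -3.8109, -55.3000° ≡ 304.7000°)
turn_left(37.0°): centre at ρ to the left, rotate +37.0° → (19.3604, -4.8335, 341.7000°)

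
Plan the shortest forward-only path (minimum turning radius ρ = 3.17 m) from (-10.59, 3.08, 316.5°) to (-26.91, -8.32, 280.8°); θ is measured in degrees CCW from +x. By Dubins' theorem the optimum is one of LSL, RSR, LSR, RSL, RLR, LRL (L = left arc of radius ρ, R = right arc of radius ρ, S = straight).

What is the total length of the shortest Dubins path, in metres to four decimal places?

Let ψ = atan2(Δy, Δx) = atan2(-11.40, -16.32) = -145.0646° be the start→goal bearing.
Normalize: d = |goal − start| / ρ = 19.907345/3.17 = 6.279920, α = (θ_start − ψ) mod 360° = 101.5646° = 1.772636 rad, β = (θ_goal − ψ) mod 360° = 65.8646° = 1.149554 rad.
Common terms: sin α = 0.979699, cos α = -0.200472, sin β = 0.912581, cos β = 0.408895, cos(α−β) = 0.812084, d² = 39.437391. Work in radians in the unit-radius frame; every candidate has L = ρ·(t + p + q).
LSL: p² = 2 + d² − 2cos(α−β) + 2d(sin α − sin β) = 40.656214; p = √p² = 6.376223; φ = atan2(cos β − cos α, d + sin α − sin β) = 0.095715 rad; t = (φ − α) mod 2π = 4.606264 rad, q = (β − φ) mod 2π = 1.053839 rad → L = 3.17·(4.606264 + 6.376223 + 1.053839) = 3.17·12.036325 = 38.155151 m
RSR: p² = 2 + d² − 2cos(α−β) + 2d(sin β − sin α) = 38.970234; p = √p² = 6.242614; φ = atan2(cos α − cos β, d − sin α + sin β) = -0.097770 rad; t = (α − φ) mod 2π = 1.870406 rad, q = (φ − β) mod 2π = 5.035862 rad → L = 3.17·(1.870406 + 6.242614 + 5.035862) = 3.17·13.148882 = 41.681957 m
LSR: p² = d² − 2 + 2cos(α−β) + 2d(sin α + sin β) = 62.828302; p = √p² = 7.926431; φ = atan2(−cos α − cos β, d + sin α + sin β) − atan2(−2, p) = 0.221663 rad; t = (φ − α) mod 2π = 4.732212 rad, q = (φ − β) mod 2π = 5.355295 rad → L = 3.17·(4.732212 + 7.926431 + 5.355295) = 3.17·18.013938 = 57.104182 m
RSL: p² = d² − 2 + 2cos(α−β) − 2d(sin α + sin β) = 15.294814; p = √p² = 3.910858; φ = atan2(cos α + cos β, d − sin α − sin β) − atan2(2, p) = -0.425257 rad; t = (α − φ) mod 2π = 2.197893 rad, q = (β − φ) mod 2π = 1.574810 rad → L = 3.17·(2.197893 + 3.910858 + 1.574810) = 3.17·7.683562 = 24.356890 m
RLR: c = (6 − d² + 2cos(α−β) + 2d(sin α − sin β))/8 = -3.871279, |c| > 1 → infeasible
LRL: c = (6 − d² + 2cos(α−β) − 2d(sin α − sin β))/8 = -4.082027, |c| > 1 → infeasible
Shortest: RSL with L = 24.356890 m ≈ 24.3569 m

24.3569 m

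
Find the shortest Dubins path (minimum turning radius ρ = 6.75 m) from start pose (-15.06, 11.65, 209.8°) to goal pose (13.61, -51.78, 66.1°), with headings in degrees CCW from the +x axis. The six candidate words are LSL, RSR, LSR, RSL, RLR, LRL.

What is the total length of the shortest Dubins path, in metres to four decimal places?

83.5657 m

Let ψ = atan2(Δy, Δx) = atan2(-63.43, 28.67) = -65.6773° be the start→goal bearing.
Normalize: d = |goal − start| / ρ = 69.608432/6.75 = 10.312360, α = (θ_start − ψ) mod 360° = 275.4773° = 4.807986 rad, β = (θ_goal − ψ) mod 360° = 131.7773° = 2.299948 rad.
Common terms: sin α = -0.995434, cos α = 0.095451, sin β = 0.745740, cos β = -0.666237, cos(α−β) = -0.805928, d² = 106.344775. Work in radians in the unit-radius frame; every candidate has L = ρ·(t + p + q).
LSL: p² = 2 + d² − 2cos(α−β) + 2d(sin α − sin β) = 74.045402; p = √p² = 8.604964; φ = atan2(cos β − cos α, d + sin α − sin β) = -0.088633 rad; t = (φ − α) mod 2π = 1.386566 rad, q = (β − φ) mod 2π = 2.388581 rad → L = 6.75·(1.386566 + 8.604964 + 2.388581) = 6.75·12.380111 = 83.565749 m
RSR: p² = 2 + d² − 2cos(α−β) + 2d(sin β − sin α) = 145.867860; p = √p² = 12.077577; φ = atan2(cos α − cos β, d − sin α + sin β) = 0.063108 rad; t = (α − φ) mod 2π = 4.744878 rad, q = (φ − β) mod 2π = 4.046346 rad → L = 6.75·(4.744878 + 12.077577 + 4.046346) = 6.75·20.868800 = 140.864401 m
LSR: p² = d² − 2 + 2cos(α−β) + 2d(sin α + sin β) = 97.583047; p = √p² = 9.878413; φ = atan2(−cos α − cos β, d + sin α + sin β) − atan2(−2, p) = 0.256424 rad; t = (φ − α) mod 2π = 1.731623 rad, q = (φ − β) mod 2π = 4.239661 rad → L = 6.75·(1.731623 + 9.878413 + 4.239661) = 6.75·15.849698 = 106.985460 m
RSL: p² = d² − 2 + 2cos(α−β) − 2d(sin α + sin β) = 107.882789; p = √p² = 10.386664; φ = atan2(cos α + cos β, d − sin α − sin β) − atan2(2, p) = -0.244215 rad; t = (α − φ) mod 2π = 5.052201 rad, q = (β − φ) mod 2π = 2.544163 rad → L = 6.75·(5.052201 + 10.386664 + 2.544163) = 6.75·17.983028 = 121.385438 m
RLR: c = (6 − d² + 2cos(α−β) + 2d(sin α − sin β))/8 = -17.233483, |c| > 1 → infeasible
LRL: c = (6 − d² + 2cos(α−β) − 2d(sin α − sin β))/8 = -8.255675, |c| > 1 → infeasible
Shortest: LSL with L = 83.565749 m ≈ 83.5657 m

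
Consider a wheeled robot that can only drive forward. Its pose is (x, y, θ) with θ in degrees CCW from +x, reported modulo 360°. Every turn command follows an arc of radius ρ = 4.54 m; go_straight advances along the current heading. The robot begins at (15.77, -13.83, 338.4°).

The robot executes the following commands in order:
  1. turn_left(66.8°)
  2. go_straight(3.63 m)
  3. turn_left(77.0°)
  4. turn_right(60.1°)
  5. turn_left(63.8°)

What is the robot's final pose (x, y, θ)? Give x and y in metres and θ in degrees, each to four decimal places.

(23.3355, 4.7164, 125.9000°)

set_pose: (x, y, θ) = (15.7700, -13.8300, 338.4000°), ρ = 4.54
turn_left(66.8°): centre at ρ to the left, rotate +66.8° → (20.6627, -12.8079, 405.2000° ≡ 45.2000°)
go_straight(3.63): x += 3.63·cos θ, y += 3.63·sin θ → (23.2206, -10.2321, 45.2000°)
turn_left(77.0°): centre at ρ to the left, rotate +77.0° → (23.8408, -4.6138, 122.2000°)
turn_right(60.1°): centre at ρ to the right, rotate −60.1° → (23.6702, -0.0702, 62.1000°)
turn_left(63.8°): centre at ρ to the left, rotate +63.8° → (23.3355, 4.7164, 125.9000°)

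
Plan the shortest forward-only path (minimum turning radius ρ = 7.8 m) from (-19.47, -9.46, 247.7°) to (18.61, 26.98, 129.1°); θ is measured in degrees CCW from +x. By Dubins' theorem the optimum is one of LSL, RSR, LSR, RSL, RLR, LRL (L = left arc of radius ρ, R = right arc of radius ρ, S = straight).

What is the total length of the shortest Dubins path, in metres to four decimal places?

75.3420 m

Let ψ = atan2(Δy, Δx) = atan2(36.44, 38.08) = 43.7393° be the start→goal bearing.
Normalize: d = |goal − start| / ρ = 52.706356/7.8 = 6.757225, α = (θ_start − ψ) mod 360° = 203.9607° = 3.559786 rad, β = (θ_goal − ψ) mod 360° = 85.3607° = 1.489826 rad.
Common terms: sin α = -0.406110, cos α = -0.913824, sin β = 0.996724, cos β = 0.080882, cos(α−β) = -0.478692, d² = 45.660092. Work in radians in the unit-radius frame; every candidate has L = ρ·(t + p + q).
LSL: p² = 2 + d² − 2cos(α−β) + 2d(sin α − sin β) = 29.658943; p = √p² = 5.446002; φ = atan2(cos β − cos α, d + sin α − sin β) = 0.183680 rad; t = (φ − α) mod 2π = 2.907079 rad, q = (β − φ) mod 2π = 1.306146 rad → L = 7.8·(2.907079 + 5.446002 + 1.306146) = 7.8·9.659227 = 75.341973 m
RSR: p² = 2 + d² − 2cos(α−β) + 2d(sin β − sin α) = 67.576008; p = √p² = 8.220463; φ = atan2(cos α − cos β, d − sin α + sin β) = -0.121301 rad; t = (α − φ) mod 2π = 3.681087 rad, q = (φ − β) mod 2π = 4.672059 rad → L = 7.8·(3.681087 + 8.220463 + 4.672059) = 7.8·16.573609 = 129.274147 m
LSR: p² = d² − 2 + 2cos(α−β) + 2d(sin α + sin β) = 50.684521; p = √p² = 7.119306; φ = atan2(−cos α − cos β, d + sin α + sin β) − atan2(−2, p) = 0.386744 rad; t = (φ − α) mod 2π = 3.110143 rad, q = (φ − β) mod 2π = 5.180104 rad → L = 7.8·(3.110143 + 7.119306 + 5.180104) = 7.8·15.409553 = 120.194516 m
RSL: p² = d² − 2 + 2cos(α−β) − 2d(sin α + sin β) = 34.720896; p = √p² = 5.892444; φ = atan2(cos α + cos β, d − sin α − sin β) − atan2(2, p) = -0.461477 rad; t = (α − φ) mod 2π = 4.021263 rad, q = (β − φ) mod 2π = 1.951303 rad → L = 7.8·(4.021263 + 5.892444 + 1.951303) = 7.8·11.865010 = 92.547076 m
RLR: c = (6 − d² + 2cos(α−β) + 2d(sin α − sin β))/8 = -7.447001, |c| > 1 → infeasible
LRL: c = (6 − d² + 2cos(α−β) − 2d(sin α − sin β))/8 = -2.707368, |c| > 1 → infeasible
Shortest: LSL with L = 75.341973 m ≈ 75.3420 m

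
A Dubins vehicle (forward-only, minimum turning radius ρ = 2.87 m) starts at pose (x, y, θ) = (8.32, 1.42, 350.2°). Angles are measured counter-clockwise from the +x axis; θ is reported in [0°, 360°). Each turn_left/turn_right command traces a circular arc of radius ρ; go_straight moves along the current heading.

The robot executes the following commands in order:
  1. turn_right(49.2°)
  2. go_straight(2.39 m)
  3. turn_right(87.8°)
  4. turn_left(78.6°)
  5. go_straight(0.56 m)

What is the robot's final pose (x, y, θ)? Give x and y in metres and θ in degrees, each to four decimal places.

set_pose: (x, y, θ) = (8.3200, 1.4200, 350.2000°), ρ = 2.87
turn_right(49.2°): centre at ρ to the right, rotate −49.2° → (10.2916, 0.0700, 301.0000°)
go_straight(2.39): x += 2.39·cos θ, y += 2.39·sin θ → (11.5225, -1.9786, 301.0000°)
turn_right(87.8°): centre at ρ to the right, rotate −87.8° → (10.6339, -5.8583, 213.2000°)
turn_left(78.6°): centre at ρ to the left, rotate +78.6° → (9.5407, -9.3256, 291.8000°)
go_straight(0.56): x += 0.56·cos θ, y += 0.56·sin θ → (9.7487, -9.8456, 291.8000°)

(9.7487, -9.8456, 291.8000°)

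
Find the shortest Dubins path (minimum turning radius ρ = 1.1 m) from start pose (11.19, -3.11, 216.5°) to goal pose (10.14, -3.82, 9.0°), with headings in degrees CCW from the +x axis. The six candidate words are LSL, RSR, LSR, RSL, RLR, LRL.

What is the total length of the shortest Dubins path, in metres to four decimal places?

7.4652 m

Let ψ = atan2(Δy, Δx) = atan2(-0.71, -1.05) = -145.9338° be the start→goal bearing.
Normalize: d = |goal − start| / ρ = 1.267517/1.1 = 1.152288, α = (θ_start − ψ) mod 360° = 2.4338° = 0.042478 rad, β = (θ_goal − ψ) mod 360° = 154.9338° = 2.704105 rad.
Common terms: sin α = 0.042465, cos α = 0.999098, sin β = 0.423665, cos β = -0.905819, cos(α−β) = -0.887011, d² = 1.327769. Work in radians in the unit-radius frame; every candidate has L = ρ·(t + p + q).
LSL: p² = 2 + d² − 2cos(α−β) + 2d(sin α − sin β) = 4.223287; p = √p² = 2.055064; φ = atan2(cos β − cos α, d + sin α − sin β) = -1.186169 rad; t = (φ − α) mod 2π = 5.054539 rad, q = (β − φ) mod 2π = 3.890274 rad → L = 1.1·(5.054539 + 2.055064 + 3.890274) = 1.1·10.999876 = 12.099864 m
RSR: p² = 2 + d² − 2cos(α−β) + 2d(sin β − sin α) = 5.980294; p = √p² = 2.445464; φ = atan2(cos α − cos β, d − sin α + sin β) = 0.893005 rad; t = (α − φ) mod 2π = 5.432659 rad, q = (φ − β) mod 2π = 4.472085 rad → L = 1.1·(5.432659 + 2.445464 + 4.472085) = 1.1·12.350207 = 13.585228 m
LSR: p² = d² − 2 + 2cos(α−β) + 2d(sin α + sin β) = -1.372020 < 0 → infeasible
RSL: p² = d² − 2 + 2cos(α−β) − 2d(sin α + sin β) = -3.520486 < 0 → infeasible
RLR: c = (6 − d² + 2cos(α−β) + 2d(sin α − sin β))/8 = 0.252463; p = 2π − arccos c = 4.967614 rad; φ = atan2(cos α − cos β, d − sin α + sin β) = 0.893005 rad; t = (α − φ + p/2) mod 2π = 1.633281 rad, q = (α − β − t + p) mod 2π = 0.672706 rad → L = 1.1·(1.633281 + 4.967614 + 0.672706) = 1.1·7.273601 = 8.000961 m
LRL: c = (6 − d² + 2cos(α−β) − 2d(sin α − sin β))/8 = 0.472089; p = 2π − arccos c = 5.204048 rad; φ = atan2(cos β − cos α, d + sin α − sin β) = -1.186169 rad; t = (φ − α + p/2) mod 2π = 1.373377 rad, q = (β − α − t + p) mod 2π = 0.209113 rad → L = 1.1·(1.373377 + 5.204048 + 0.209113) = 1.1·6.786538 = 7.465192 m
Shortest: LRL with L = 7.465192 m ≈ 7.4652 m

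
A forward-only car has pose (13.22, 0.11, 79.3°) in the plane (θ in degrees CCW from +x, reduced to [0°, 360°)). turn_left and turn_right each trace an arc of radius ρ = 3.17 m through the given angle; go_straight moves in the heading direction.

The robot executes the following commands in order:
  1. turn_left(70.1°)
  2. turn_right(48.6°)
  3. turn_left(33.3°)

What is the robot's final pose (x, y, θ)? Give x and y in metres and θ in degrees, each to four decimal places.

set_pose: (x, y, θ) = (13.2200, 0.1100, 79.3000°), ρ = 3.17
turn_left(70.1°): centre at ρ to the left, rotate +70.1° → (11.7188, 3.4271, 149.4000°)
turn_right(48.6°): centre at ρ to the right, rotate −48.6° → (10.2186, 5.5617, 100.8000°)
turn_left(33.3°): centre at ρ to the left, rotate +33.3° → (9.3812, 7.1737, 134.1000°)

(9.3812, 7.1737, 134.1000°)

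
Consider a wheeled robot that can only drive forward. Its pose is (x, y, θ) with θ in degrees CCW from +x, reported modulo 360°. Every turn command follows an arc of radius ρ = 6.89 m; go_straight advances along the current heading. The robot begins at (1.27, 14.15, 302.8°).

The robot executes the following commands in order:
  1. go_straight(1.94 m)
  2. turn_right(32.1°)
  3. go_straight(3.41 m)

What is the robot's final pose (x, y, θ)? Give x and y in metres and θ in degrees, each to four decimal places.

set_pose: (x, y, θ) = (1.2700, 14.1500, 302.8000°), ρ = 6.89
go_straight(1.94): x += 1.94·cos θ, y += 1.94·sin θ → (2.3209, 12.5193, 302.8000°)
turn_right(32.1°): centre at ρ to the right, rotate −32.1° → (3.4189, 8.8711, 270.7000°)
go_straight(3.41): x += 3.41·cos θ, y += 3.41·sin θ → (3.4606, 5.4614, 270.7000°)

(3.4606, 5.4614, 270.7000°)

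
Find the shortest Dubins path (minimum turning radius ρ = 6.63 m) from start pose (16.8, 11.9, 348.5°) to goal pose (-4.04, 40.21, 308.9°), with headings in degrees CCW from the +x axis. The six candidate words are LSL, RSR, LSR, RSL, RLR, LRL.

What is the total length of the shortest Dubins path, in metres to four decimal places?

68.1211 m

Let ψ = atan2(Δy, Δx) = atan2(28.31, -20.84) = 126.3581° be the start→goal bearing.
Normalize: d = |goal − start| / ρ = 35.153402/6.63 = 5.302172, α = (θ_start − ψ) mod 360° = 222.1419° = 3.877107 rad, β = (θ_goal − ψ) mod 360° = 182.5419° = 3.185957 rad.
Common terms: sin α = -0.670969, cos α = -0.741485, sin β = -0.044350, cos β = -0.999016, cos(α−β) = 0.770513, d² = 28.113031. Work in radians in the unit-radius frame; every candidate has L = ρ·(t + p + q).
LSL: p² = 2 + d² − 2cos(α−β) + 2d(sin α − sin β) = 21.927120; p = √p² = 4.682640; φ = atan2(cos β − cos α, d + sin α − sin β) = -0.055025 rad; t = (φ − α) mod 2π = 2.351053 rad, q = (β − φ) mod 2π = 3.240982 rad → L = 6.63·(2.351053 + 4.682640 + 3.240982) = 6.63·10.274675 = 68.121096 m
RSR: p² = 2 + d² − 2cos(α−β) + 2d(sin β − sin α) = 35.216890; p = √p² = 5.934382; φ = atan2(cos α − cos β, d − sin α + sin β) = 0.043410 rad; t = (α − φ) mod 2π = 3.833697 rad, q = (φ − β) mod 2π = 3.140638 rad → L = 6.63·(3.833697 + 5.934382 + 3.140638) = 6.63·12.908718 = 85.584798 m
LSR: p² = d² − 2 + 2cos(α−β) + 2d(sin α + sin β) = 20.068571; p = √p² = 4.479796; φ = atan2(−cos α − cos β, d + sin α + sin β) − atan2(−2, p) = 0.782567 rad; t = (φ − α) mod 2π = 3.188645 rad, q = (φ − β) mod 2π = 3.879795 rad → L = 6.63·(3.188645 + 4.479796 + 3.879795) = 6.63·11.548236 = 76.564806 m
RSL: p² = d² − 2 + 2cos(α−β) − 2d(sin α + sin β) = 35.239544; p = √p² = 5.936290; φ = atan2(cos α + cos β, d − sin α − sin β) − atan2(2, p) = -0.606523 rad; t = (α − φ) mod 2π = 4.483631 rad, q = (β − φ) mod 2π = 3.792480 rad → L = 6.63·(4.483631 + 5.936290 + 3.792480) = 6.63·14.212402 = 94.228223 m
RLR: c = (6 − d² + 2cos(α−β) + 2d(sin α − sin β))/8 = -3.402111, |c| > 1 → infeasible
LRL: c = (6 − d² + 2cos(α−β) − 2d(sin α − sin β))/8 = -1.740890, |c| > 1 → infeasible
Shortest: LSL with L = 68.121096 m ≈ 68.1211 m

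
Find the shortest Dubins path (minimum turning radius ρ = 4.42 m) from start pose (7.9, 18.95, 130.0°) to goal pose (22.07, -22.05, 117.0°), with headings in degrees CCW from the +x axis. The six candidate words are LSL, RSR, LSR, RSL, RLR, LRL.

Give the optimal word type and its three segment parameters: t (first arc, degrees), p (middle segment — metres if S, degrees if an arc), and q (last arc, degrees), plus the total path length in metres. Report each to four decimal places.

Let ψ = atan2(Δy, Δx) = atan2(-41.00, 14.17) = -70.9344° be the start→goal bearing.
Normalize: d = |goal − start| / ρ = 43.379591/4.42 = 9.814387, α = (θ_start − ψ) mod 360° = 200.9344° = 3.506966 rad, β = (θ_goal − ψ) mod 360° = 187.9344° = 3.280073 rad.
Common terms: sin α = -0.357298, cos α = -0.933990, sin β = -0.138038, cos β = -0.990427, cos(α−β) = 0.974370, d² = 96.322193. Work in radians in the unit-radius frame; every candidate has L = ρ·(t + p + q).
LSL: p² = 2 + d² − 2cos(α−β) + 2d(sin α − sin β) = 92.069655; p = √p² = 9.595293; φ = atan2(cos β − cos α, d + sin α − sin β) = -0.005882 rad; t = (φ − α) mod 2π = 2.770338 rad, q = (β − φ) mod 2π = 3.285955 rad → L = 4.42·(2.770338 + 9.595293 + 3.285955) = 4.42·15.651586 = 69.180010 m
RSR: p² = 2 + d² − 2cos(α−β) + 2d(sin β − sin α) = 100.677252; p = √p² = 10.033805; φ = atan2(cos α − cos β, d − sin α + sin β) = 0.005625 rad; t = (α − φ) mod 2π = 3.501341 rad, q = (φ − β) mod 2π = 3.008737 rad → L = 4.42·(3.501341 + 10.033805 + 3.008737) = 4.42·16.543884 = 73.123965 m
LSR: p² = d² − 2 + 2cos(α−β) + 2d(sin α + sin β) = 86.548087; p = √p² = 9.303122; φ = atan2(−cos α − cos β, d + sin α + sin β) − atan2(−2, p) = 0.415400 rad; t = (φ − α) mod 2π = 3.191619 rad, q = (φ − β) mod 2π = 3.418512 rad → L = 4.42·(3.191619 + 9.303122 + 3.418512) = 4.42·15.913253 = 70.336579 m
RSL: p² = d² − 2 + 2cos(α−β) − 2d(sin α + sin β) = 105.993780; p = √p² = 10.295328; φ = atan2(cos α + cos β, d − sin α − sin β) − atan2(2, p) = -0.376410 rad; t = (α − φ) mod 2π = 3.883376 rad, q = (β − φ) mod 2π = 3.656483 rad → L = 4.42·(3.883376 + 10.295328 + 3.656483) = 4.42·17.835187 = 78.831526 m
RLR: c = (6 − d² + 2cos(α−β) + 2d(sin α − sin β))/8 = -11.584656, |c| > 1 → infeasible
LRL: c = (6 − d² + 2cos(α−β) − 2d(sin α − sin β))/8 = -10.508707, |c| > 1 → infeasible
Shortest: LSL with L = 69.180010 m ≈ 69.1800 m
Convert LSL to answer units (arcs ×180/π): t = 2.770338·180/π = 158.7287°, p = ρ·p = 4.42·9.595293 = 42.4112 m, q = 3.285955·180/π = 188.2713°, L = 69.1800 m.

LSL: t = 158.7287°, p = 42.4112 m, q = 188.2713°, L = 69.1800 m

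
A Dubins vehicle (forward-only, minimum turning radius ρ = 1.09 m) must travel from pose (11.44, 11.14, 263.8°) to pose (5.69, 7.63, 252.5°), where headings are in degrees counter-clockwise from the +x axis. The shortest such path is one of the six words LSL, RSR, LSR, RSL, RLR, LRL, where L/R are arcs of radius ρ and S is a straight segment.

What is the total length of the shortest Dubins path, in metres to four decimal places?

6.9826 m

Let ψ = atan2(Δy, Δx) = atan2(-3.51, -5.75) = -148.5987° be the start→goal bearing.
Normalize: d = |goal − start| / ρ = 6.736661/1.09 = 6.180423, α = (θ_start − ψ) mod 360° = 52.3987° = 0.914529 rad, β = (θ_goal − ψ) mod 360° = 41.0987° = 0.717307 rad.
Common terms: sin α = 0.792275, cos α = 0.610164, sin β = 0.657358, cos β = 0.753579, cos(α−β) = 0.980615, d² = 38.197626. Work in radians in the unit-radius frame; every candidate has L = ρ·(t + p + q).
LSL: p² = 2 + d² − 2cos(α−β) + 2d(sin α − sin β) = 39.904095; p = √p² = 6.316969; φ = atan2(cos β − cos α, d + sin α − sin β) = 0.022705 rad; t = (φ − α) mod 2π = 5.391361 rad, q = (β − φ) mod 2π = 0.694602 rad → L = 1.09·(5.391361 + 6.316969 + 0.694602) = 1.09·12.402932 = 13.519196 m
RSR: p² = 2 + d² − 2cos(α−β) + 2d(sin β − sin α) = 36.568700; p = √p² = 6.047206; φ = atan2(cos α − cos β, d − sin α + sin β) = -0.023718 rad; t = (α − φ) mod 2π = 0.938247 rad, q = (φ − β) mod 2π = 5.542160 rad → L = 1.09·(0.938247 + 6.047206 + 5.542160) = 1.09·12.527613 = 13.655099 m
LSR: p² = d² − 2 + 2cos(α−β) + 2d(sin α + sin β) = 56.077545; p = √p² = 7.488494; φ = atan2(−cos α − cos β, d + sin α + sin β) − atan2(−2, p) = 0.084119 rad; t = (φ − α) mod 2π = 5.452776 rad, q = (φ − β) mod 2π = 5.649998 rad → L = 1.09·(5.452776 + 7.488494 + 5.649998) = 1.09·18.591268 = 20.264482 m
RSL: p² = d² − 2 + 2cos(α−β) − 2d(sin α + sin β) = 20.240167; p = √p² = 4.498907; φ = atan2(cos α + cos β, d − sin α − sin β) − atan2(2, p) = -0.137654 rad; t = (α − φ) mod 2π = 1.052183 rad, q = (β − φ) mod 2π = 0.854961 rad → L = 1.09·(1.052183 + 4.498907 + 0.854961) = 1.09·6.406051 = 6.982596 m
RLR: c = (6 − d² + 2cos(α−β) + 2d(sin α − sin β))/8 = -3.571087, |c| > 1 → infeasible
LRL: c = (6 − d² + 2cos(α−β) − 2d(sin α − sin β))/8 = -3.988012, |c| > 1 → infeasible
Shortest: RSL with L = 6.982596 m ≈ 6.9826 m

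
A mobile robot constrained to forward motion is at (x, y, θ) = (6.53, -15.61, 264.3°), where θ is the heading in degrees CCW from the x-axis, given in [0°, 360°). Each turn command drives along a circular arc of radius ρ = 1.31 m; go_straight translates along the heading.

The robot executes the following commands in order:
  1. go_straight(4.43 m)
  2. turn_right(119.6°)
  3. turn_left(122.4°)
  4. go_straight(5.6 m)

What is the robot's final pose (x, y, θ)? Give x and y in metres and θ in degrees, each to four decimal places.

(1.6809, -27.5528, 267.1000°)

set_pose: (x, y, θ) = (6.5300, -15.6100, 264.3000°), ρ = 1.31
go_straight(4.43): x += 4.43·cos θ, y += 4.43·sin θ → (6.0900, -20.0181, 264.3000°)
turn_right(119.6°): centre at ρ to the right, rotate −119.6° → (4.0295, -20.9571, 144.7000°)
turn_left(122.4°): centre at ρ to the left, rotate +122.4° → (1.9642, -21.9600, 267.1000°)
go_straight(5.6): x += 5.6·cos θ, y += 5.6·sin θ → (1.6809, -27.5528, 267.1000°)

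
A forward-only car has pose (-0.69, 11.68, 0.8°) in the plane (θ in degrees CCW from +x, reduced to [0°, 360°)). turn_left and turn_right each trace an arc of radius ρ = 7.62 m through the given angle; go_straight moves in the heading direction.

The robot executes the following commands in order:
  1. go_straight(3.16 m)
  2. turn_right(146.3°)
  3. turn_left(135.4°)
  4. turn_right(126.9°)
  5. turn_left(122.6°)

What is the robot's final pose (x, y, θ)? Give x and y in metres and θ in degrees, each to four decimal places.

set_pose: (x, y, θ) = (-0.6900, 11.6800, 0.8000°), ρ = 7.62
go_straight(3.16): x += 3.16·cos θ, y += 3.16·sin θ → (2.4697, 11.7241, 0.8000°)
turn_right(146.3°): centre at ρ to the right, rotate −146.3° → (6.8921, -2.1750, -145.5000° ≡ 214.5000°)
turn_left(135.4°): centre at ρ to the left, rotate +135.4° → (9.8718, -15.9567, 349.9000°)
turn_right(126.9°): centre at ρ to the right, rotate −126.9° → (13.7324, -29.0316, 223.0000°)
turn_left(122.6°): centre at ρ to the left, rotate +122.6° → (17.0342, -41.9851, 345.6000°)

(17.0342, -41.9851, 345.6000°)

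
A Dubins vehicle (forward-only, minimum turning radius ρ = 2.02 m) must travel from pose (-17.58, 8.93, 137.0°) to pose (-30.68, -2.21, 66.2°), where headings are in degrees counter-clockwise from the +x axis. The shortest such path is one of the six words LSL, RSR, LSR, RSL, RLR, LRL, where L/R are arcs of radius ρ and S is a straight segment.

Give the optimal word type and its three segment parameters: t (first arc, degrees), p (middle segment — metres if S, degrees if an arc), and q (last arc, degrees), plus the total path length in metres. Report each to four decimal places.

Let ψ = atan2(Δy, Δx) = atan2(-11.14, -13.10) = -139.6228° be the start→goal bearing.
Normalize: d = |goal − start| / ρ = 17.196209/2.02 = 8.512975, α = (θ_start − ψ) mod 360° = 276.6228° = 4.827978 rad, β = (θ_goal − ψ) mod 360° = 205.8228° = 3.592285 rad.
Common terms: sin α = -0.993327, cos α = 0.115332, sin β = -0.435589, cos β = -0.900146, cos(α−β) = 0.328867, d² = 72.470738. Work in radians in the unit-radius frame; every candidate has L = ρ·(t + p + q).
LSL: p² = 2 + d² − 2cos(α−β) + 2d(sin α − sin β) = 64.316983; p = √p² = 8.019787; φ = atan2(cos β − cos α, d + sin α − sin β) = -0.126962 rad; t = (φ − α) mod 2π = 1.328245 rad, q = (β − φ) mod 2π = 3.719247 rad → L = 2.02·(1.328245 + 8.019787 + 3.719247) = 2.02·13.067279 = 26.395904 m
RSR: p² = 2 + d² − 2cos(α−β) + 2d(sin β − sin α) = 83.309026; p = √p² = 9.127378; φ = atan2(cos α − cos β, d − sin α + sin β) = 0.111487 rad; t = (α − φ) mod 2π = 4.716491 rad, q = (φ − β) mod 2π = 2.802387 rad → L = 2.02·(4.716491 + 9.127378 + 2.802387) = 2.02·16.646256 = 33.625438 m
LSR: p² = d² − 2 + 2cos(α−β) + 2d(sin α + sin β) = 46.799822; p = √p² = 6.841040; φ = atan2(−cos α − cos β, d + sin α + sin β) − atan2(−2, p) = 0.394763 rad; t = (φ − α) mod 2π = 1.849970 rad, q = (φ − β) mod 2π = 3.085663 rad → L = 2.02·(1.849970 + 6.841040 + 3.085663) = 2.02·11.776672 = 23.788878 m
RSL: p² = d² − 2 + 2cos(α−β) − 2d(sin α + sin β) = 95.457121; p = √p² = 9.770216; φ = atan2(cos α + cos β, d − sin α − sin β) − atan2(2, p) = -0.280691 rad; t = (α − φ) mod 2π = 5.108669 rad, q = (β − φ) mod 2π = 3.872976 rad → L = 2.02·(5.108669 + 9.770216 + 3.872976) = 2.02·18.751861 = 37.878760 m
RLR: c = (6 − d² + 2cos(α−β) + 2d(sin α − sin β))/8 = -9.413628, |c| > 1 → infeasible
LRL: c = (6 − d² + 2cos(α−β) − 2d(sin α − sin β))/8 = -7.039623, |c| > 1 → infeasible
Shortest: LSR with L = 23.788878 m ≈ 23.7889 m
Convert LSR to answer units (arcs ×180/π): t = 1.849970·180/π = 105.9955°, p = ρ·p = 2.02·6.841040 = 13.8189 m, q = 3.085663·180/π = 176.7955°, L = 23.7889 m.

LSR: t = 105.9955°, p = 13.8189 m, q = 176.7955°, L = 23.7889 m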